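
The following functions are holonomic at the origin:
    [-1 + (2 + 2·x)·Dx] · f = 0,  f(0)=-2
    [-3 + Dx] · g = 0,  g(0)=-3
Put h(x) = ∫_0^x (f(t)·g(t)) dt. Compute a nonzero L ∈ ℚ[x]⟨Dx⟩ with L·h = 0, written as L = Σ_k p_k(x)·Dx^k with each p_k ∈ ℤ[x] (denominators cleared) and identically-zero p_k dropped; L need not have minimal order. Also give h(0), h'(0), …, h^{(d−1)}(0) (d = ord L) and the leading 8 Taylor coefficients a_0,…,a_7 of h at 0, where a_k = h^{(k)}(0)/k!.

f: a_k = -2, -1, 1/4, -1/8, 5/64, -7/128, 21/512, -33/1024, …
g: a_k = -3, -9, -27/2, -27/2, -81/8, -243/40, -243/80, -729/560, …
h₀=f·g: eliminate ⇒ L₀, order ≤ 1·1.
h=∫h₀ ⇒ L = L₀·Dx.
L = (-7 - 6·x)·Dx + (2 + 2·x)·Dx^2  (order 2).
h: a_k = 0, 6, 21/2, 47/4, 309/32, 2001/320, 4277/1280, 27189/17920, …
ICs: h(0) = 0, h′(0) = 6.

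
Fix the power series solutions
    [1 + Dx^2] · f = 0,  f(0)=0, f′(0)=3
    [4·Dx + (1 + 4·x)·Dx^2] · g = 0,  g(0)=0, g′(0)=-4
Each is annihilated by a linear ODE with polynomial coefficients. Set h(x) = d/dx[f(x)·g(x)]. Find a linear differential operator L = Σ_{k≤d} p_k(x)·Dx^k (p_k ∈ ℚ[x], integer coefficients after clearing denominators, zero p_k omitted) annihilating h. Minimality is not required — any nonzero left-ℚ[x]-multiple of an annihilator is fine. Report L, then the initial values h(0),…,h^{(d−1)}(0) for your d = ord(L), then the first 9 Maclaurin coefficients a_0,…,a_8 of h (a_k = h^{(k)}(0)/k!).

L = (-12355 - 1064·x - 6288·x^2 - 16128·x^3 - 13568·x^4 + 6144·x^5 + 4096·x^6) + (-3384 - 15968·x - 14080·x^2 - 15360·x^3 + 10240·x^4 + 8192·x^5)·Dx + (-12502 - 2384·x - 10016·x^2 - 19968·x^3 - 14848·x^4 + 12288·x^5 + 8192·x^6)·Dx^2 + (-3384 - 15968·x - 14080·x^2 - 15360·x^3 + 10240·x^4 + 8192·x^5)·Dx^3 + (-147 - 1320·x - 3728·x^2 - 3840·x^3 - 1280·x^4 + 6144·x^5 + 4096·x^6)·Dx^4  (order 4).
h: a_k = 0, -24, 72, -248, 940, -3623, 70567/5, -1162534/21, 3053769/14, …
ICs: h(0) = 0, h′(0) = -24, h′′(0) = 144, h′′′(0) = -1488.

f: a_k = 0, 3, 0, -1/2, 0, 1/40, 0, -1/1680, 0, …
g: a_k = 0, -4, 8, -64/3, 64, -1024/5, 2048/3, -16384/7, 8192, …
Product ⇒ symmetric product L₀, ord ≤ 4.
h₀' ⇒ L via d/dx closure of L₀.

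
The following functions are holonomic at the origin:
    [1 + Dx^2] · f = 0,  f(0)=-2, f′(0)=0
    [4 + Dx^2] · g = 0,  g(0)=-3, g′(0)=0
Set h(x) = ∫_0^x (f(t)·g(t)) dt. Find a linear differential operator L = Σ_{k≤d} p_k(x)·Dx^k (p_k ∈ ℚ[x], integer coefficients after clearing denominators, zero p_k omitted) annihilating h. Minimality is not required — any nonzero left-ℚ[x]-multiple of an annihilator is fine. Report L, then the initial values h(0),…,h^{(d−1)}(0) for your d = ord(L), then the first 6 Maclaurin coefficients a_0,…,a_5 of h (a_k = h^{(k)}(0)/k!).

L = 9·Dx + 10·Dx^3 + Dx^5  (order 5).
h: a_k = 0, 6, 0, -5, 0, 41/20, …
ICs: h(0) = 0, h′(0) = 6, h′′(0) = 0, h′′′(0) = -30, h′′′′(0) = 0.

f: a_k = -2, 0, 1, 0, -1/12, 0, …
g: a_k = -3, 0, 6, 0, -2, 0, …
Sym-product of L_f,L_g gives L₀ (≤ ord 4).
∫: right-multiply L₀ by Dx.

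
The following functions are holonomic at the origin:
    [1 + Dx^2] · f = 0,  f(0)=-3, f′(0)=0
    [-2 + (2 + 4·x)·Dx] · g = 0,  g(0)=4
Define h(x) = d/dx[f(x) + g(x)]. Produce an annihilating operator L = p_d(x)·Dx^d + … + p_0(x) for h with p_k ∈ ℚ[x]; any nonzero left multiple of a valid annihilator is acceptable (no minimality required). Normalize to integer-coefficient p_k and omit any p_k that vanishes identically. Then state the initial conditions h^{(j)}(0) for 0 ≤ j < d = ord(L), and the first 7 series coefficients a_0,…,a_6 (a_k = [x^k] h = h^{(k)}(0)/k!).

L = (-4 - x - x^2) + (-1 - 3·x - 3·x^2 - 2·x^3)·Dx + (-4 - x - x^2)·Dx^2 + (-1 - 3·x - 3·x^2 - 2·x^3)·Dx^3  (order 3).
h: a_k = 4, -1, 6, -21/2, 35/2, -1259/40, 231/4, …
ICs: h(0) = 4, h′(0) = -1, h′′(0) = 12.

f: a_k = -3, 0, 3/2, 0, -1/8, 0, 1/240, …
g: a_k = 4, 4, -2, 2, -5/2, 7/2, -21/4, …
h₀=f+g: left-lcm gives L₀, ord ≤ 3.
h₀' ⇒ L via d/dx closure of L₀.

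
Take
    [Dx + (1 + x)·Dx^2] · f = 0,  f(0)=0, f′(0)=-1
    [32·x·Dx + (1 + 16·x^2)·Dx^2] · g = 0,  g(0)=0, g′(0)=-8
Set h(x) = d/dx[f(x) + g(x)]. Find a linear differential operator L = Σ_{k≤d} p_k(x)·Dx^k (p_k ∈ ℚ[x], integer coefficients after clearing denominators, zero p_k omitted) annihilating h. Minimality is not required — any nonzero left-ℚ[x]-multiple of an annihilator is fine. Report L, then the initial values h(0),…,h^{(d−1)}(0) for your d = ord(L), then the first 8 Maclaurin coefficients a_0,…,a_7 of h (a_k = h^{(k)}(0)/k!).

f: a_k = 0, -1, 1/2, -1/3, 1/4, -1/5, 1/6, -1/7, …
g: a_k = 0, -8, 0, 128/3, 0, -2048/5, 0, 32768/7, …
L₀ := lclm(L_f,L_g); ord L₀ ≤ 2+2.
h=h₀': d/dx-closure on L₀ ⇒ L.
L = (-32 - 96·x + 1536·x^2 + 512·x^3) + (-34 - 64·x + 1440·x^2 + 3072·x^3 + 1024·x^4)·Dx + (-1 + 31·x + 32·x^2 + 512·x^3 + 768·x^4 + 256·x^5)·Dx^2  (order 2).
h: a_k = -9, 1, 127, 1, -2049, 1, 32767, 1, …
ICs: h(0) = -9, h′(0) = 1.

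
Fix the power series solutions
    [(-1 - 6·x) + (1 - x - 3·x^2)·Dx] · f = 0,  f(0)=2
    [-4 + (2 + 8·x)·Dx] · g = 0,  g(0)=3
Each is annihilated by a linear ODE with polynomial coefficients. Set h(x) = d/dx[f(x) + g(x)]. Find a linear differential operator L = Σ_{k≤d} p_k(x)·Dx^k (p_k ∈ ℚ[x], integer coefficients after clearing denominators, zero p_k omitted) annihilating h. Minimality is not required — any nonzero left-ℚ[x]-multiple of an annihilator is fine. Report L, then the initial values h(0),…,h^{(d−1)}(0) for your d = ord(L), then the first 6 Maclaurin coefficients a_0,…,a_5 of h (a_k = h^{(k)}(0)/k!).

f: a_k = 2, 2, 8, 14, 38, 80, …
g: a_k = 3, 6, -6, 12, -30, 84, …
f+g: L₀ = lclm(L_f,L_g), ord ≤ 1+1.
h₀' ⇒ L via d/dx closure of L₀.
L = (-90 - 516·x - 1548·x^2 - 1296·x^3 - 1620·x^4) + (-15 - 288·x - 1752·x^2 - 4068·x^3 - 4914·x^4 - 4860·x^5)·Dx + (5 + 45·x + 109·x^2 - 18·x^3 - 468·x^4 - 1278·x^5 - 1080·x^6)·Dx^2  (order 2).
h: a_k = 8, 4, 78, 32, 820, -348, …
ICs: h(0) = 8, h′(0) = 4.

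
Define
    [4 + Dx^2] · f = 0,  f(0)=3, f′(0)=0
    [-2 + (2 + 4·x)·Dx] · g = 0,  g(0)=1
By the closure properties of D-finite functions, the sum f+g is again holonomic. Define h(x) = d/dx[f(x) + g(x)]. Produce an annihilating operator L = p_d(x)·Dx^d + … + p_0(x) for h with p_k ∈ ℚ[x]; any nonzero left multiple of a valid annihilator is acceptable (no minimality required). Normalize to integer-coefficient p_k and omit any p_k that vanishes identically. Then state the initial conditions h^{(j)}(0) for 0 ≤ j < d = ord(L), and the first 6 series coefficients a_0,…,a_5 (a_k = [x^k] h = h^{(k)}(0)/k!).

L = (-76 - 64·x - 64·x^2) + (-28 - 120·x - 192·x^2 - 128·x^3)·Dx + (-19 - 16·x - 16·x^2)·Dx^2 + (-7 - 30·x - 48·x^2 - 32·x^3)·Dx^3  (order 3).
h: a_k = 1, -13, 3/2, 11/2, 35/8, -379/40, …
ICs: h(0) = 1, h′(0) = -13, h′′(0) = 3.

f: a_k = 3, 0, -6, 0, 2, 0, …
g: a_k = 1, 1, -1/2, 1/2, -5/8, 7/8, …
Weyl lclm of L_f,L_g ⇒ L₀ (ord ≤ 3).
h=h₀': d/dx-closure on L₀ ⇒ L.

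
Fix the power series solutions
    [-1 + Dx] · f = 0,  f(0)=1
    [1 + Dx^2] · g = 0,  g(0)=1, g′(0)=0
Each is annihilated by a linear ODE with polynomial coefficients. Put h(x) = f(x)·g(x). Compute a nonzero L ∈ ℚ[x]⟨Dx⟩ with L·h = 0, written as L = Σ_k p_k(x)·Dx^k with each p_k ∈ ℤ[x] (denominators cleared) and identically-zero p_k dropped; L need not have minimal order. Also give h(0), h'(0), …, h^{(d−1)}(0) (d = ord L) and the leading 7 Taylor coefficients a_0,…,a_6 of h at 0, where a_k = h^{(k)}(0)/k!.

L = 2 - 2·Dx + Dx^2  (order 2).
h: a_k = 1, 1, 0, -1/3, -1/6, -1/30, 0, …
ICs: h(0) = 1, h′(0) = 1.

f: a_k = 1, 1, 1/2, 1/6, 1/24, 1/120, 1/720, …
g: a_k = 1, 0, -1/2, 0, 1/24, 0, -1/720, …
Product ⇒ symmetric product L₀, ord ≤ 2.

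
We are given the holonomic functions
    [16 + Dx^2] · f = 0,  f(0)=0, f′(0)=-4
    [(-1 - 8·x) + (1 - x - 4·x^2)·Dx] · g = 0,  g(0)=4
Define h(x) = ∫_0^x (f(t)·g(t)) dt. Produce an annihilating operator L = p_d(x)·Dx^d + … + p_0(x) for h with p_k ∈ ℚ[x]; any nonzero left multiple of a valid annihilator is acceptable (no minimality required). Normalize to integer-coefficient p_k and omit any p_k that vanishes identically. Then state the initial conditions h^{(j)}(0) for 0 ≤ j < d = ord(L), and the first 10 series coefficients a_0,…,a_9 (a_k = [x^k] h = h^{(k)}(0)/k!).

L = (-8 + 16·x + 64·x^2)·Dx + (2 + 16·x)·Dx^2 + (-1 + x + 4·x^2)·Dx^3  (order 3).
h: a_k = 0, 0, -8, -16/3, -28/3, -304/15, -712/15, -10352/105, -71518/315, -1441712/2835, …
ICs: h(0) = 0, h′(0) = 0, h′′(0) = -16.

f: a_k = 0, -4, 0, 32/3, 0, -128/15, 0, 1024/315, 0, -2048/2835, …
g: a_k = 4, 4, 20, 36, 116, 260, 724, 1764, 4660, 11716, …
Product ⇒ symmetric product L₀, ord ≤ 2.
h=∫h₀ ⇒ L = L₀·Dx.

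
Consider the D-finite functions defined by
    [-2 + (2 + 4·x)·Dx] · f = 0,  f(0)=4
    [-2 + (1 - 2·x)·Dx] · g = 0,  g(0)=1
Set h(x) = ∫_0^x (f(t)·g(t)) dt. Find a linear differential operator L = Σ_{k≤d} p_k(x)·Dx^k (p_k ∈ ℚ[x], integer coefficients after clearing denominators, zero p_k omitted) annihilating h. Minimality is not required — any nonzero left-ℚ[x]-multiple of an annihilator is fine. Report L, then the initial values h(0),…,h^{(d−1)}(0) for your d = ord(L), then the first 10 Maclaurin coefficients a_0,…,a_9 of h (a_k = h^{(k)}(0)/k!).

f: a_k = 4, 4, -2, 2, -5/2, 7/2, -21/4, 33/4, -429/32, 715/32, …
g: a_k = 1, 2, 4, 8, 16, 32, 64, 128, 256, 512, …
Product ⇒ symmetric product L₀, ord ≤ 1.
Integrate: L := L₀·Dx.
L = (3 + 2·x)·Dx + (-1 + 4·x^2)·Dx^2  (order 2).
h: a_k = 0, 4, 6, 22/3, 23/2, 179/10, 365/12, 1439/28, 2911/32, 46147/288, …
ICs: h(0) = 0, h′(0) = 4.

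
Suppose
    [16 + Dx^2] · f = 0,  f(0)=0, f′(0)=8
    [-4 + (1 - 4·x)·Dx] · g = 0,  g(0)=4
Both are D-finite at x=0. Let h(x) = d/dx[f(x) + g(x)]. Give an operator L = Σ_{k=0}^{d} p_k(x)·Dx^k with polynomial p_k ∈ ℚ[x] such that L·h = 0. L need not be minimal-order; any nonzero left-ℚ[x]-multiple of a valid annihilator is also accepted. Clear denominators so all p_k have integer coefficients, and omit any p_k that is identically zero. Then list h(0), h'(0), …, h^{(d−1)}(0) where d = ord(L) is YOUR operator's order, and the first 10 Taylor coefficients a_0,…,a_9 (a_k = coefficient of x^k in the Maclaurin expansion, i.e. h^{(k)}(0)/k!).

f: a_k = 0, 8, 0, -64/3, 0, 256/15, 0, -2048/315, 0, 4096/2835, …
g: a_k = 4, 16, 64, 256, 1024, 4096, 16384, 65536, 262144, 1048576, …
L₀ := lclm(L_f,L_g); ord L₀ ≤ 2+1.
h=h₀': d/dx-closure on L₀ ⇒ L.
L = (1664 - 1024·x + 2048·x^2) + (-112 + 576·x - 768·x^2 + 1024·x^3)·Dx + (104 - 64·x + 128·x^2)·Dx^2 + (-7 + 36·x - 48·x^2 + 64·x^3)·Dx^3  (order 3).
h: a_k = 24, 128, 704, 4096, 61696/3, 98304, 20641792/45, 2097152, 2972717056/315, 41943040, …
ICs: h(0) = 24, h′(0) = 128, h′′(0) = 1408.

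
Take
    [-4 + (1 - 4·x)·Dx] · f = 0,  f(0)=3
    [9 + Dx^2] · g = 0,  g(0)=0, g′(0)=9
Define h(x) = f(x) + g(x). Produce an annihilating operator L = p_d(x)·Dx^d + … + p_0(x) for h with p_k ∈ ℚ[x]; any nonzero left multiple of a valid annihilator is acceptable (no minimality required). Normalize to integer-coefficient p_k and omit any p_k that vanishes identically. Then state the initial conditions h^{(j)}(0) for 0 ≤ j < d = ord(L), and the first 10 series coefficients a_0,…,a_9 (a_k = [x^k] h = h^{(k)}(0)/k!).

L = (3780 - 2592·x + 5184·x^2) + (-369 + 2124·x - 3888·x^2 + 5184·x^3)·Dx + (420 - 288·x + 576·x^2)·Dx^2 + (-41 + 236·x - 432·x^2 + 576·x^3)·Dx^3  (order 3).
h: a_k = 3, 21, 48, 357/2, 768, 123123/40, 12288, 27524391/560, 196608, 3523216089/4480, …
ICs: h(0) = 3, h′(0) = 21, h′′(0) = 96.

f: a_k = 3, 12, 48, 192, 768, 3072, 12288, 49152, 196608, 786432, …
g: a_k = 0, 9, 0, -27/2, 0, 243/40, 0, -729/560, 0, 729/4480, …
Weyl lclm of L_f,L_g ⇒ L₀ (ord ≤ 3).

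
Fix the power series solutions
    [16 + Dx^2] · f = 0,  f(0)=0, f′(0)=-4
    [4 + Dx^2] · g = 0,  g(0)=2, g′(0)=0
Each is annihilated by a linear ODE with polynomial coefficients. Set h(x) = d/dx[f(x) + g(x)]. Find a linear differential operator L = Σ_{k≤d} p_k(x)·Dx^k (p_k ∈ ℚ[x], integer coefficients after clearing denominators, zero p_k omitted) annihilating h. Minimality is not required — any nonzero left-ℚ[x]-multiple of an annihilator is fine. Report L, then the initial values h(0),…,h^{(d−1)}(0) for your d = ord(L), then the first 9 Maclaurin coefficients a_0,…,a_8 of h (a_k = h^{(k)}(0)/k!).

f: a_k = 0, -4, 0, 32/3, 0, -128/15, 0, 1024/315, 0, …
g: a_k = 2, 0, -4, 0, 4/3, 0, -8/45, 0, 4/315, …
Weyl lclm of L_f,L_g ⇒ L₀ (ord ≤ 4).
Derive L from L₀ (diff closure).
L = 64 + 20·Dx^2 + Dx^4  (order 4).
h: a_k = -4, -8, 32, 16/3, -128/3, -16/15, 1024/45, 32/315, -2048/315, …
ICs: h(0) = -4, h′(0) = -8, h′′(0) = 64, h′′′(0) = 32.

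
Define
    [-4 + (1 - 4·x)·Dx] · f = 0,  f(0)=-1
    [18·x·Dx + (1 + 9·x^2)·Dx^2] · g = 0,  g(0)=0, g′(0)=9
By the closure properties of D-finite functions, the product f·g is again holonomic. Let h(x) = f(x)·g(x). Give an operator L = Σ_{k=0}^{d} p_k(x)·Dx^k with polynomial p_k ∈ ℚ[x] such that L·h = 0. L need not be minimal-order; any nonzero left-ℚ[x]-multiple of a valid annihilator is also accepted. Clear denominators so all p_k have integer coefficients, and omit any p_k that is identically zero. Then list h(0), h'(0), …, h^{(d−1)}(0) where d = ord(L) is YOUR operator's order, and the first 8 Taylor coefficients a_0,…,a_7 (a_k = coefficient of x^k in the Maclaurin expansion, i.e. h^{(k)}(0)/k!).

L = 72·x + (8 - 18·x + 144·x^2)·Dx + (-1 + 4·x - 9·x^2 + 36·x^3)·Dx^2  (order 2).
h: a_k = 0, -9, -36, -117, -468, -10089/5, -40356/5, -1097163/35, …
ICs: h(0) = 0, h′(0) = -9.

f: a_k = -1, -4, -16, -64, -256, -1024, -4096, -16384, …
g: a_k = 0, 9, 0, -27, 0, 729/5, 0, -6561/7, …
h₀=f·g: eliminate ⇒ L₀, order ≤ 1·2.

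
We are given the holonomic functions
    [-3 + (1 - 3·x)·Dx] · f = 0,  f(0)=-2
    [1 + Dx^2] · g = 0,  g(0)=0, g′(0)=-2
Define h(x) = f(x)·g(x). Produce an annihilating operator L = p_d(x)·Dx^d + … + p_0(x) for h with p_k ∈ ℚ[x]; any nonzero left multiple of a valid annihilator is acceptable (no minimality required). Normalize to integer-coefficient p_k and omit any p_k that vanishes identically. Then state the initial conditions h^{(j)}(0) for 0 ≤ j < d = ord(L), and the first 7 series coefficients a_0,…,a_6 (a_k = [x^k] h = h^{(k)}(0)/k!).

L = (-1 + 3·x) + 6·Dx + (-1 + 3·x)·Dx^2  (order 2).
h: a_k = 0, 4, 12, 106/3, 106, 9541/30, 9541/10, …
ICs: h(0) = 0, h′(0) = 4.

f: a_k = -2, -6, -18, -54, -162, -486, -1458, …
g: a_k = 0, -2, 0, 1/3, 0, -1/60, 0, …
L₀ := L_f ⊗_s L_g (sym. prod.), ord ≤ 2.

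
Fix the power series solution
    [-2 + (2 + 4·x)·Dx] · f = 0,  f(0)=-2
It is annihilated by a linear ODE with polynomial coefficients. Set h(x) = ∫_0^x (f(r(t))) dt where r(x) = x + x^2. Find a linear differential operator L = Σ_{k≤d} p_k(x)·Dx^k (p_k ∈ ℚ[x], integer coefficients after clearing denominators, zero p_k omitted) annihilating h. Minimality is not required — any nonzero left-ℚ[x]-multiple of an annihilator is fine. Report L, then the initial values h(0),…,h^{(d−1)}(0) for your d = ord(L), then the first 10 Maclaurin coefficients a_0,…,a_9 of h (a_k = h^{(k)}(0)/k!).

L = (-1 - 2·x)·Dx + (1 + 2·x + 2·x^2)·Dx^2  (order 2).
h: a_k = 0, -2, -1, -1/3, 1/4, -3/20, 1/24, 3/56, -7/64, 61/576, …
ICs: h(0) = 0, h′(0) = -2.

f: a_k = -2, -2, 1, -1, 5/4, -7/4, 21/8, -33/8, 429/64, -715/64, …
h₀=f(r): pull back L_f along r ⇒ L₀.
Integrate: L := L₀·Dx.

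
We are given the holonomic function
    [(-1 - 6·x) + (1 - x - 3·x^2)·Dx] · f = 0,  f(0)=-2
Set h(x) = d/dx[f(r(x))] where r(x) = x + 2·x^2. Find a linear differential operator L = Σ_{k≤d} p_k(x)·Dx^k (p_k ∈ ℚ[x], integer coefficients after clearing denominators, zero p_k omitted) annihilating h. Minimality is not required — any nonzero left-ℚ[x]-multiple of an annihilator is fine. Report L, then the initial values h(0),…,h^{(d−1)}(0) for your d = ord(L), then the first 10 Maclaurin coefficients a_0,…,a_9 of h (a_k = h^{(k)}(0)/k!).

L = (12 + 102·x + 366·x^2 + 1008·x^3 + 2808·x^4 + 4320·x^5 + 2880·x^6) + (-1 - 9·x - 21·x^2 + 50·x^3 + 360·x^4 + 792·x^5 + 1008·x^6 + 576·x^7)·Dx  (order 1).
h: a_k = -2, -24, -138, -616, -2760, -12108, -50246, -205920, -832230, -3315220, …
ICs: h(0) = -2.

f: a_k = -2, -2, -8, -14, -38, -80, -194, -434, -1016, -2318, …
h₀=f(r): pull back L_f along r ⇒ L₀.
Derive L from L₀ (diff closure).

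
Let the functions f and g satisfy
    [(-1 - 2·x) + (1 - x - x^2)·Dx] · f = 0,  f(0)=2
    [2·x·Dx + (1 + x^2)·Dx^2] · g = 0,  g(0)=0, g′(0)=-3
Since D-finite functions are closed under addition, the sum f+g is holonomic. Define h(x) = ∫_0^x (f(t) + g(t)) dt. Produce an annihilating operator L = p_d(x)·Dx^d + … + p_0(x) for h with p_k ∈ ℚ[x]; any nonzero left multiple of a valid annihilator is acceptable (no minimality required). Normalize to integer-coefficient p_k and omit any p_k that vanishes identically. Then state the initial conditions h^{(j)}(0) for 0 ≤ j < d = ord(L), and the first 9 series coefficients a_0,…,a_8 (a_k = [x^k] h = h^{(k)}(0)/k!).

f: a_k = 2, 2, 4, 6, 10, 16, 26, 42, 68, …
g: a_k = 0, -3, 0, 1, 0, -3/5, 0, 3/7, 0, …
f+g: L₀ = lclm(L_f,L_g), ord ≤ 1+2.
h=∫₀ˣh₀: take L = L₀·Dx.
L = (-4 + 16·x + 64·x^2 + 72·x^3 + 66·x^4 + 6·x^6)·Dx^2 + (10 + 24·x + 28·x^2 + 60·x^3 + 65·x^4 + 50·x^5 + 3·x^6 + 6·x^7)·Dx^3 + (-2 - 2·x - 2·x^2 + 8·x^3 + 5·x^4 + 11·x^5 + 6·x^6 + x^7 + x^8)·Dx^4  (order 4).
h: a_k = 0, 2, -1/2, 4/3, 7/4, 2, 77/30, 26/7, 297/56, …
ICs: h(0) = 0, h′(0) = 2, h′′(0) = -1, h′′′(0) = 8.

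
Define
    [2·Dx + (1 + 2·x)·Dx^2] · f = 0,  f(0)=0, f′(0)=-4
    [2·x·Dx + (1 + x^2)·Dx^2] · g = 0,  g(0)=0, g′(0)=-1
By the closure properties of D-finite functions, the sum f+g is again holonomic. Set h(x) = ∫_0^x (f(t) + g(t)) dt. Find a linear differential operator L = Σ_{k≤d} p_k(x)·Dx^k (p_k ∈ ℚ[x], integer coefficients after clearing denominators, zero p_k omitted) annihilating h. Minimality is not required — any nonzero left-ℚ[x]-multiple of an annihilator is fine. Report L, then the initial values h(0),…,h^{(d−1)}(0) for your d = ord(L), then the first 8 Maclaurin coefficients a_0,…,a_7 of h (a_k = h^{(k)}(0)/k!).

f: a_k = 0, -4, 4, -16/3, 8, -64/5, 64/3, -256/7, …
g: a_k = 0, -1, 0, 1/3, 0, -1/5, 0, 1/7, …
Weyl lclm of L_f,L_g ⇒ L₀ (ord ≤ 4).
h=∫h₀ ⇒ L = L₀·Dx.
L = (-2 - 12·x + 6·x^2 + 4·x^3)·Dx^2 + (-5 - 4·x - 9·x^2 + 12·x^3 + 8·x^4)·Dx^3 + (-1 - x + 2·x^2 + x^3 + 3·x^4 + 2·x^5)·Dx^4  (order 4).
h: a_k = 0, 0, -5/2, 4/3, -5/4, 8/5, -13/6, 64/21, …
ICs: h(0) = 0, h′(0) = 0, h′′(0) = -5, h′′′(0) = 8.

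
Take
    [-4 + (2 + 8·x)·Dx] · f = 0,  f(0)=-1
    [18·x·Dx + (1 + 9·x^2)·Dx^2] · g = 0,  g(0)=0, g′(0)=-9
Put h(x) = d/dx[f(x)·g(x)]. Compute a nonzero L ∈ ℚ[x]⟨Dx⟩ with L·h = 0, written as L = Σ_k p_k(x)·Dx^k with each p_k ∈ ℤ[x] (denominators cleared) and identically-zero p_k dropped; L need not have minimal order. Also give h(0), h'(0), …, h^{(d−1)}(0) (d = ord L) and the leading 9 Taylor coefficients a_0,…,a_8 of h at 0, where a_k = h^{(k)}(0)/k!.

f: a_k = -1, -2, 2, -4, 10, -28, 84, -264, 858, …
g: a_k = 0, -9, 0, 27, 0, -729/5, 0, 6561/7, 0, …
L₀ := L_f ⊗_s L_g (sym. prod.), ord ≤ 2.
h=h₀': d/dx-closure on L₀ ⇒ L.
L = (2 + 120·x + 150·x^2 - 648·x^3 - 324·x^4) + (7 + 70·x + 279·x^2 - 42·x^3 - 2268·x^4 - 1296·x^5)·Dx + (1 + 5·x - 2·x^2 - 27·x^3 - 147·x^4 - 648·x^5 - 432·x^6)·Dx^2  (order 2).
h: a_k = 9, 36, -135, -72, 549, 13068/5, -60021/5, 92016/35, 95985/7, …
ICs: h(0) = 9, h′(0) = 36.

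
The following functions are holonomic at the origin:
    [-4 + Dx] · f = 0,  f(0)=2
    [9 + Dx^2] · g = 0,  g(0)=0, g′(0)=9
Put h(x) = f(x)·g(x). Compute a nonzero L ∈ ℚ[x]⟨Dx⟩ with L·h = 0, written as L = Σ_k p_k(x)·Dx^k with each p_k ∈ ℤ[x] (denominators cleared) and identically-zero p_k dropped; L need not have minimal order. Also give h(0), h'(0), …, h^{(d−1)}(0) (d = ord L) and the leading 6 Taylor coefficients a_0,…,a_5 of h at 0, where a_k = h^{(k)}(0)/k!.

L = 25 - 8·Dx + Dx^2  (order 2).
h: a_k = 0, 18, 72, 117, 84, -237/20, …
ICs: h(0) = 0, h′(0) = 18.

f: a_k = 2, 8, 16, 64/3, 64/3, 256/15, …
g: a_k = 0, 9, 0, -27/2, 0, 243/40, …
h₀=f·g: eliminate ⇒ L₀, order ≤ 1·2.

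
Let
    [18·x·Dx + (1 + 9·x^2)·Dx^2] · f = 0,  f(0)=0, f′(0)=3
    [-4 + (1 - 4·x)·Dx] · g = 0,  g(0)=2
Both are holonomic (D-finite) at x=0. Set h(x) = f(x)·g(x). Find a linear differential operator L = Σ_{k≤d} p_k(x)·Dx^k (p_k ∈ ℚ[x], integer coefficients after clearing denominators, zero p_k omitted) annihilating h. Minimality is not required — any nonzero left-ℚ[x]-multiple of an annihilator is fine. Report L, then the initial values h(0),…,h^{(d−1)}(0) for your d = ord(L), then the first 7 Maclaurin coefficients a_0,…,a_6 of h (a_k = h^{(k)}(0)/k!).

f: a_k = 0, 3, 0, -9, 0, 243/5, 0, …
g: a_k = 2, 8, 32, 128, 512, 2048, 8192, …
Product ⇒ symmetric product L₀, ord ≤ 2.
L = 72·x + (8 - 18·x + 144·x^2)·Dx + (-1 + 4·x - 9·x^2 + 36·x^3)·Dx^2  (order 2).
h: a_k = 0, 6, 24, 78, 312, 6726/5, 26904/5, …
ICs: h(0) = 0, h′(0) = 6.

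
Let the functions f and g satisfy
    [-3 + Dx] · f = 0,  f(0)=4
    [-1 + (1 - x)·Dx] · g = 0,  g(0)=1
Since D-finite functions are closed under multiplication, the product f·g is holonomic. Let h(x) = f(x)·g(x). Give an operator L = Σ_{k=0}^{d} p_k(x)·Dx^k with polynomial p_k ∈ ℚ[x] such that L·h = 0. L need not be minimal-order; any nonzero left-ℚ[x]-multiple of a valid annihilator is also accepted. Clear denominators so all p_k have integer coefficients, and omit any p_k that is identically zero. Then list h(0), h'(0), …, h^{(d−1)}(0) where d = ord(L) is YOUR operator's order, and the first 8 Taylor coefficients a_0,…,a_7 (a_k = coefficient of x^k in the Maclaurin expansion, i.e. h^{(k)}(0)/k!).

L = (4 - 3·x) + (-1 + x)·Dx  (order 1).
h: a_k = 4, 16, 34, 52, 131/2, 368/5, 1553/20, 5557/70, …
ICs: h(0) = 4.

f: a_k = 4, 12, 18, 18, 27/2, 81/10, 81/20, 243/140, …
g: a_k = 1, 1, 1, 1, 1, 1, 1, 1, …
h₀=f·g: eliminate ⇒ L₀, order ≤ 1·1.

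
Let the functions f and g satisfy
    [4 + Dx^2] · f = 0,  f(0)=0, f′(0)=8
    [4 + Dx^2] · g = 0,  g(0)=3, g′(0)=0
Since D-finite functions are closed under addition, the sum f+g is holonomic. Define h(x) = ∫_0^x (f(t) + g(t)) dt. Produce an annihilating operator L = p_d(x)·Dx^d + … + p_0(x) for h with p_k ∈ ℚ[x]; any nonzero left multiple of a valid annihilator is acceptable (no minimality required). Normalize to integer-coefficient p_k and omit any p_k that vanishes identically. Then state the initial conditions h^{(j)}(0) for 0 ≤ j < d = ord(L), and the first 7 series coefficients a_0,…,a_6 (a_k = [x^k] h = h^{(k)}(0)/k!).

L = 4·Dx + Dx^3  (order 3).
h: a_k = 0, 3, 4, -2, -4/3, 2/5, 8/45, …
ICs: h(0) = 0, h′(0) = 3, h′′(0) = 8.

f: a_k = 0, 8, 0, -16/3, 0, 16/15, 0, …
g: a_k = 3, 0, -6, 0, 2, 0, -4/15, …
h₀=f+g: left-lcm gives L₀, ord ≤ 4.
h=∫h₀ ⇒ L = L₀·Dx.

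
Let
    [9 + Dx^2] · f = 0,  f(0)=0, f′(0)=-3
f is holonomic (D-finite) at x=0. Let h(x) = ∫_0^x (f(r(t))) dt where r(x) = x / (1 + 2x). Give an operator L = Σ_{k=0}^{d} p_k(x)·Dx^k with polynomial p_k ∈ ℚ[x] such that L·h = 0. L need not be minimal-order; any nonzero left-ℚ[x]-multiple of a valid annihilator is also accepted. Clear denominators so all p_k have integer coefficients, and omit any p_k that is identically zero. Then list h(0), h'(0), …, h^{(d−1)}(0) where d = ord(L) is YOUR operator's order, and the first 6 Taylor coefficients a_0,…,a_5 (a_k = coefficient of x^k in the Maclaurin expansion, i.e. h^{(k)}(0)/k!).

L = 9·Dx + (4 + 24·x + 48·x^2 + 32·x^3)·Dx^2 + (1 + 8·x + 24·x^2 + 32·x^3 + 16·x^4)·Dx^3  (order 3).
h: a_k = 0, 0, -3/2, 2, -15/8, -3/5, …
ICs: h(0) = 0, h′(0) = 0, h′′(0) = -3.

f: a_k = 0, -3, 0, 9/2, 0, -81/40, …
Substitute x→r, Dx→(1/r')Dx; clear ⇒ L₀.
h=∫h₀ ⇒ L = L₀·Dx.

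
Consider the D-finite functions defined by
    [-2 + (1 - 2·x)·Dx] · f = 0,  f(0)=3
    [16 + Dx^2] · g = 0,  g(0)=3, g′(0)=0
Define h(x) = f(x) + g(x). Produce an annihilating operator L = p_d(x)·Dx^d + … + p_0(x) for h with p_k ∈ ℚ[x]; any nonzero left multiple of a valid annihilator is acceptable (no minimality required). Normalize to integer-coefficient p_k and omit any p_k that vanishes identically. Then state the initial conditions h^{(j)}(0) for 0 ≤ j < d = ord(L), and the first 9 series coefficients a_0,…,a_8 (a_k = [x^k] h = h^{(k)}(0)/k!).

L = (160 - 256·x + 256·x^2) + (-48 + 224·x - 384·x^2 + 256·x^3)·Dx + (10 - 16·x + 16·x^2)·Dx^2 + (-3 + 14·x - 24·x^2 + 16·x^3)·Dx^3  (order 3).
h: a_k = 6, 6, -12, 24, 80, 96, 2624/15, 384, 81152/105, …
ICs: h(0) = 6, h′(0) = 6, h′′(0) = -24.

f: a_k = 3, 6, 12, 24, 48, 96, 192, 384, 768, …
g: a_k = 3, 0, -24, 0, 32, 0, -256/15, 0, 512/105, …
h₀=f+g: left-lcm gives L₀, ord ≤ 3.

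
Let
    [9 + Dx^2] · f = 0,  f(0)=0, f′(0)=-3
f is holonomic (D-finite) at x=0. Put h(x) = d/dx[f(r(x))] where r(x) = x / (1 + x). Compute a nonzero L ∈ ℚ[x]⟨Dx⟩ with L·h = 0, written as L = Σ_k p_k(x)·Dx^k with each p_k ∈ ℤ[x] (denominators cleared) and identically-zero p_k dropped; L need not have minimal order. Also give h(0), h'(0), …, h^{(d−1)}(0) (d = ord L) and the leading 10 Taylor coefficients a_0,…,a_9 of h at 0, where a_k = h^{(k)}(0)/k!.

L = (15 + 12·x + 6·x^2) + (6 + 18·x + 18·x^2 + 6·x^3)·Dx + (1 + 4·x + 6·x^2 + 4·x^3 + x^4)·Dx^2  (order 2).
h: a_k = -3, 6, 9/2, -42, 879/8, -765/4, 19353/80, -1893/10, -268299/4480, 269643/448, …
ICs: h(0) = -3, h′(0) = 6.

f: a_k = 0, -3, 0, 9/2, 0, -81/40, 0, 243/560, 0, -243/4480, …
Substitute x→r, Dx→(1/r')Dx; clear ⇒ L₀.
Derive L from L₀ (diff closure).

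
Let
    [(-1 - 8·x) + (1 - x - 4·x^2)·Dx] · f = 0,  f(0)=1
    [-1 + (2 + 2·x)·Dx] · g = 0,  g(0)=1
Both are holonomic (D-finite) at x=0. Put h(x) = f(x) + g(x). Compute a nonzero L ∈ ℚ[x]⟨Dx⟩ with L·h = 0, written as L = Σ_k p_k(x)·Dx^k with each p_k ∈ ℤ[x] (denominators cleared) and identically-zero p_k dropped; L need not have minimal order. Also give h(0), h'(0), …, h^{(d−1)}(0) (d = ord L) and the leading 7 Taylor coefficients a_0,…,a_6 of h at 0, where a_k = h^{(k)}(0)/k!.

f: a_k = 1, 1, 5, 9, 29, 65, 181, …
g: a_k = 1, 1/2, -1/8, 1/16, -5/128, 7/256, -21/1024, …
f+g: L₀ = lclm(L_f,L_g), ord ≤ 1+1.
L = (-21 - 75·x - 228·x^2 - 160·x^3) + (41 + 174·x + 609·x^2 + 872·x^3 + 400·x^4)·Dx + (-2 - 38·x - 30·x^2 + 198·x^3 + 352·x^4 + 160·x^5)·Dx^2  (order 2).
h: a_k = 2, 3/2, 39/8, 145/16, 3707/128, 16647/256, 185323/1024, …
ICs: h(0) = 2, h′(0) = 3/2.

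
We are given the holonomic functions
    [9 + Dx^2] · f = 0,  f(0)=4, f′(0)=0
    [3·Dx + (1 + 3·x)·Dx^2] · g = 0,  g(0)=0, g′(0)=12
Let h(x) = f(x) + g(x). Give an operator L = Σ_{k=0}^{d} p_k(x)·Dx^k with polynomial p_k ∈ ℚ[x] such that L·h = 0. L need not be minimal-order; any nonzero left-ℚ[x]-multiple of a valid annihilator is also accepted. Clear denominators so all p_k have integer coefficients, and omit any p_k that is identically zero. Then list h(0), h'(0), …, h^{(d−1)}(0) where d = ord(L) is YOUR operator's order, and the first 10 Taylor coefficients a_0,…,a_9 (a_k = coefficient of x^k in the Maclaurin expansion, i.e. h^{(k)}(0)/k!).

L = (63 + 54·x + 81·x^2)·Dx + (9 + 45·x + 81·x^2 + 81·x^3)·Dx^2 + (7 + 6·x + 9·x^2)·Dx^3 + (1 + 5·x + 9·x^2 + 9·x^3)·Dx^4  (order 4).
h: a_k = 4, 12, -36, 36, -135/2, 972/5, -9801/20, 8748/7, -3673431/1120, 8748, …
ICs: h(0) = 4, h′(0) = 12, h′′(0) = -72, h′′′(0) = 216.

f: a_k = 4, 0, -18, 0, 27/2, 0, -81/20, 0, 729/1120, 0, …
g: a_k = 0, 12, -18, 36, -81, 972/5, -486, 8748/7, -6561/2, 8748, …
Weyl lclm of L_f,L_g ⇒ L₀ (ord ≤ 4).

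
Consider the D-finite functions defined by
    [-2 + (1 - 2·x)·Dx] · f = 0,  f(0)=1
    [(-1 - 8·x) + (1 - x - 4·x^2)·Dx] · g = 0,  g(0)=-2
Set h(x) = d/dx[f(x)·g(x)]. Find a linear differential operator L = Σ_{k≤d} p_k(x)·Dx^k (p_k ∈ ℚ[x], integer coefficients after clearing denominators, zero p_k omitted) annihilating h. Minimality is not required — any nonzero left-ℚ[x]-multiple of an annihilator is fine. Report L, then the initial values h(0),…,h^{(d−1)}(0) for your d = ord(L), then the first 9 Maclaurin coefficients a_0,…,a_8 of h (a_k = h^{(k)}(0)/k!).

L = (22 - 12·x - 120·x^2 - 256·x^3 + 768·x^4) + (-3 + 5·x + 42·x^2 - 88·x^3 - 80·x^4 + 192·x^5)·Dx  (order 1).
h: a_k = -6, -44, -186, -728, -2470, -8100, -25074, -75952, -223614, …
ICs: h(0) = -6.

f: a_k = 1, 2, 4, 8, 16, 32, 64, 128, 256, …
g: a_k = -2, -2, -10, -18, -58, -130, -362, -882, -2330, …
f·g: L₀ = L_f ⊗_s L_g, ord ≤ 1·1.
h₀' ⇒ L via d/dx closure of L₀.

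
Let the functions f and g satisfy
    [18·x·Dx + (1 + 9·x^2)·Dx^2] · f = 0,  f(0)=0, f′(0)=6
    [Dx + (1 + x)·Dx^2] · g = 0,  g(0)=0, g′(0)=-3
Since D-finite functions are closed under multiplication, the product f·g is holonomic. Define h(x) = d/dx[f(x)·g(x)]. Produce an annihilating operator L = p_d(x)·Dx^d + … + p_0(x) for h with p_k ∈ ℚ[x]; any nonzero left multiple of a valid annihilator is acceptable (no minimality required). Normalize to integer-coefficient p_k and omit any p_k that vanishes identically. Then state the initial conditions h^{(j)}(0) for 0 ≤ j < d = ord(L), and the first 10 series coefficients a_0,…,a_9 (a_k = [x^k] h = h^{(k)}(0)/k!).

L = (1368 + 2700·x + 37584·x^2 + 95580·x^3 + 87480·x^4 + 37908·x^5 + 26244·x^7) + (1298 + 9180·x + 54612·x^2 + 194724·x^3 + 324000·x^4 + 271188·x^5 + 102060·x^6 + 78732·x^7 + 91854·x^8)·Dx + (76 + 2848·x + 12096·x^2 + 43992·x^3 + 117288·x^4 + 173016·x^5 + 139968·x^6 + 75816·x^7 + 78732·x^8 + 52488·x^9)·Dx^2 + (37 + 146·x + 901·x^2 + 2808·x^3 + 7362·x^4 + 15228·x^5 + 21546·x^6 + 17496·x^7 + 12393·x^8 + 13122·x^9 + 6561·x^10)·Dx^3  (order 3).
h: a_k = 0, -36, 27, 192, -225/2, -8316/5, 9471/10, 71424/5, -1097631/140, -4392412/35, …
ICs: h(0) = 0, h′(0) = -36, h′′(0) = 54.

f: a_k = 0, 6, 0, -18, 0, 486/5, 0, -4374/7, 0, 4374, …
g: a_k = 0, -3, 3/2, -1, 3/4, -3/5, 1/2, -3/7, 3/8, -1/3, …
Product ⇒ symmetric product L₀, ord ≤ 4.
h₀' ⇒ L via d/dx closure of L₀.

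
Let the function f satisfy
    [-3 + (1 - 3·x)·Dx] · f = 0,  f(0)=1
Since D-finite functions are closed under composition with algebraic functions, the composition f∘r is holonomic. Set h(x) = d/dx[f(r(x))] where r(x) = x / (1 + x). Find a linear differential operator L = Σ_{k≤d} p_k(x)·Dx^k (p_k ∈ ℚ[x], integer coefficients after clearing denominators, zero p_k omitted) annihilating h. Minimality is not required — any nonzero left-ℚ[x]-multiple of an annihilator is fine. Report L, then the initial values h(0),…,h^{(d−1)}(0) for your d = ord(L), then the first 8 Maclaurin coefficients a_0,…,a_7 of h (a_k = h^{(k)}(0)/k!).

L = 4 + (-1 + 2·x)·Dx  (order 1).
h: a_k = 3, 12, 36, 96, 240, 576, 1344, 3072, …
ICs: h(0) = 3.

f: a_k = 1, 3, 9, 27, 81, 243, 729, 2187, …
f∘r: x↦r, Dx↦Dx/r' in L_f ⇒ L₀.
Differentiate: ansatz ord ≤ ord L₀ ⇒ L.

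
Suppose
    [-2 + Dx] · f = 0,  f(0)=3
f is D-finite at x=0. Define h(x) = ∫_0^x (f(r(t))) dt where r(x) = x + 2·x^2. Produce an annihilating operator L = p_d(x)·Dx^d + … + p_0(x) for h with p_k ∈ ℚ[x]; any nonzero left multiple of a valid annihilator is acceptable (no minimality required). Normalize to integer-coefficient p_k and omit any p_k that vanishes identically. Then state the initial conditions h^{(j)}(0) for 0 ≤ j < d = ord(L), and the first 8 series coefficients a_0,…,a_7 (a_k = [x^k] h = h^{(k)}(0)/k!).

L = (-2 - 8·x)·Dx + Dx^2  (order 2).
h: a_k = 0, 3, 3, 6, 7, 10, 54/5, 1324/105, …
ICs: h(0) = 0, h′(0) = 3.

f: a_k = 3, 6, 6, 4, 2, 4/5, 4/15, 8/105, …
f∘r: x↦r, Dx↦Dx/r' in L_f ⇒ L₀.
h=∫h₀ ⇒ L = L₀·Dx.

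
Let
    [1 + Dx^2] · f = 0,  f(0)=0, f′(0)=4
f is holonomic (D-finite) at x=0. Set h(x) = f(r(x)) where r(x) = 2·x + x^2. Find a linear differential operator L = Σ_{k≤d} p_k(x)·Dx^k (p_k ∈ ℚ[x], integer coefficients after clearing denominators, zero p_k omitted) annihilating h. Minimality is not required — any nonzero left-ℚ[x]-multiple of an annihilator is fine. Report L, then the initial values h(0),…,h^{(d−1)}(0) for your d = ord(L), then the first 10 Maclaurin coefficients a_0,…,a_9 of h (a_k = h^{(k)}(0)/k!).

f: a_k = 0, 4, 0, -2/3, 0, 1/30, 0, -1/1260, 0, 1/90720, …
L₀ from L_f via x↦r, Dx↦r'^{-1}Dx.
L = (4 + 12·x + 12·x^2 + 4·x^3) - Dx + (1 + x)·Dx^2  (order 2).
h: a_k = 0, 8, 4, -16/3, -8, -44/15, 2, 808/315, 44/45, -551/2835, …
ICs: h(0) = 0, h′(0) = 8.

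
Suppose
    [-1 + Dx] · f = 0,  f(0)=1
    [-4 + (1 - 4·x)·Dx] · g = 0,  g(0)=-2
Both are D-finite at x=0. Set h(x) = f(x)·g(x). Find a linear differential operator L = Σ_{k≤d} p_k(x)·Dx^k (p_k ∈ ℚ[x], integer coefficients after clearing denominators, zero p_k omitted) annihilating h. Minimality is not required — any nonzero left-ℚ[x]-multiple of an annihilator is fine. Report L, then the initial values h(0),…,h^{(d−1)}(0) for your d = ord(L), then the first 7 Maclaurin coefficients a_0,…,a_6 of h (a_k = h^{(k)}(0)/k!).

L = (5 - 4·x) + (-1 + 4·x)·Dx  (order 1).
h: a_k = -2, -10, -41, -493/3, -7889/12, -157781/60, -757349/72, …
ICs: h(0) = -2.

f: a_k = 1, 1, 1/2, 1/6, 1/24, 1/120, 1/720, …
g: a_k = -2, -8, -32, -128, -512, -2048, -8192, …
h₀=f·g: eliminate ⇒ L₀, order ≤ 1·1.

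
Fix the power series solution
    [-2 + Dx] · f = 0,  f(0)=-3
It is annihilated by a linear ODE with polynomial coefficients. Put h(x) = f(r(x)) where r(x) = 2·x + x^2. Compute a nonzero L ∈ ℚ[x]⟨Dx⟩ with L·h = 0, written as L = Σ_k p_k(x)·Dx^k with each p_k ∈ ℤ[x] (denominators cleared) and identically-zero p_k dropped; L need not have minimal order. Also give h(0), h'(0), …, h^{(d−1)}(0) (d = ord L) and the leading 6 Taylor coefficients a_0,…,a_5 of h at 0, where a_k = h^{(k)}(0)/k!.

f: a_k = -3, -6, -6, -4, -2, -4/5, …
Change of var in L_f (x↦r) gives L₀.
L = (-4 - 4·x) + Dx  (order 1).
h: a_k = -3, -12, -30, -56, -86, -568/5, …
ICs: h(0) = -3.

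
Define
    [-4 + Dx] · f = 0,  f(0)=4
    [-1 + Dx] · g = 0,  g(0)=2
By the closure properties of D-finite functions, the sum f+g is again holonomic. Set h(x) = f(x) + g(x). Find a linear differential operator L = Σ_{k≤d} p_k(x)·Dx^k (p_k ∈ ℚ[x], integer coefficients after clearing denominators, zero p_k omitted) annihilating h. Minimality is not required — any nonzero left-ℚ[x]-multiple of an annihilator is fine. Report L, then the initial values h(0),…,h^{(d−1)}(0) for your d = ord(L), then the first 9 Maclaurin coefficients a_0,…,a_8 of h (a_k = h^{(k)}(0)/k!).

L = 4 - 5·Dx + Dx^2  (order 2).
h: a_k = 6, 18, 33, 43, 171/4, 683/20, 2731/120, 3641/280, 43691/6720, …
ICs: h(0) = 6, h′(0) = 18.

f: a_k = 4, 16, 32, 128/3, 128/3, 512/15, 1024/45, 4096/315, 2048/315, …
g: a_k = 2, 2, 1, 1/3, 1/12, 1/60, 1/360, 1/2520, 1/20160, …
L₀ := lclm(L_f,L_g); ord L₀ ≤ 1+1.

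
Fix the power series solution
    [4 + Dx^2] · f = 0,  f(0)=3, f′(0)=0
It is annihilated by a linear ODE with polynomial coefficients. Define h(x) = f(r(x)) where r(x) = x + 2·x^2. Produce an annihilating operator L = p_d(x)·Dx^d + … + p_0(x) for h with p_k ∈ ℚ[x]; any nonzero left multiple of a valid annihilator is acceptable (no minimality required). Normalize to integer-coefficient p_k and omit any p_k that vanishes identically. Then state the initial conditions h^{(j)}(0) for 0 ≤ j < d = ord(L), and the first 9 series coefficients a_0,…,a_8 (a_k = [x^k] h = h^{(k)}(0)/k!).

f: a_k = 3, 0, -6, 0, 2, 0, -4/15, 0, 2/105, …
f∘r: x↦r, Dx↦Dx/r' in L_f ⇒ L₀.
L = (4 + 48·x + 192·x^2 + 256·x^3) - 4·Dx + (1 + 4·x)·Dx^2  (order 2).
h: a_k = 3, 0, -6, -24, -22, 16, 716/15, 304/5, 1682/105, …
ICs: h(0) = 3, h′(0) = 0.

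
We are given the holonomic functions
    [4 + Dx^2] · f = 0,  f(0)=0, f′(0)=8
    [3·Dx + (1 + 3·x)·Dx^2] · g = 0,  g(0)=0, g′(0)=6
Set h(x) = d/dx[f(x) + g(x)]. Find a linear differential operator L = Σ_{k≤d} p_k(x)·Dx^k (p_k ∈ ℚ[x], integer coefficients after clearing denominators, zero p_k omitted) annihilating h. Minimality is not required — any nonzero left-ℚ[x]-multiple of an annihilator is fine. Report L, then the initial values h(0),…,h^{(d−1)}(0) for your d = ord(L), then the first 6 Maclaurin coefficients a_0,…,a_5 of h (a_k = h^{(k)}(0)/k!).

f: a_k = 0, 8, 0, -16/3, 0, 16/15, …
g: a_k = 0, 6, -9, 18, -81/2, 486/5, …
Sum ⇒ L₀ = lclm(L_f,L_g) in ℚ(x)⟨Dx⟩.
Differentiate: ansatz ord ≤ ord L₀ ⇒ L.
L = (348 + 144·x + 216·x^2) + (44 + 180·x + 216·x^2 + 216·x^3)·Dx + (87 + 36·x + 54·x^2)·Dx^2 + (11 + 45·x + 54·x^2 + 54·x^3)·Dx^3  (order 3).
h: a_k = 14, -18, 38, -162, 1474/3, -1458, …
ICs: h(0) = 14, h′(0) = -18, h′′(0) = 76.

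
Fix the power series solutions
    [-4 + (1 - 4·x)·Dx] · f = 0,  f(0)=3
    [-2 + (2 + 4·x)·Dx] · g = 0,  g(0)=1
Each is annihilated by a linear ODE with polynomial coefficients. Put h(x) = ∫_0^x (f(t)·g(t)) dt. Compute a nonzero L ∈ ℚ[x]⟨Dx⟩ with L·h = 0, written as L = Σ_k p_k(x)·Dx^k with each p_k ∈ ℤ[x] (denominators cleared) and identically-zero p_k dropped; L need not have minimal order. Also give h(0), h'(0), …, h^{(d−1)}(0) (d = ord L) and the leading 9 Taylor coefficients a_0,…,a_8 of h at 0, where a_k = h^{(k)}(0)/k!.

L = (5 + 4·x)·Dx + (-1 + 2·x + 8·x^2)·Dx^2  (order 2).
h: a_k = 0, 3, 15/2, 39/2, 471/8, 7521/40, 10035/16, 240777/112, 963207/128, …
ICs: h(0) = 0, h′(0) = 3.

f: a_k = 3, 12, 48, 192, 768, 3072, 12288, 49152, 196608, …
g: a_k = 1, 1, -1/2, 1/2, -5/8, 7/8, -21/16, 33/16, -429/128, …
Product ⇒ symmetric product L₀, ord ≤ 1.
Integrate: L := L₀·Dx.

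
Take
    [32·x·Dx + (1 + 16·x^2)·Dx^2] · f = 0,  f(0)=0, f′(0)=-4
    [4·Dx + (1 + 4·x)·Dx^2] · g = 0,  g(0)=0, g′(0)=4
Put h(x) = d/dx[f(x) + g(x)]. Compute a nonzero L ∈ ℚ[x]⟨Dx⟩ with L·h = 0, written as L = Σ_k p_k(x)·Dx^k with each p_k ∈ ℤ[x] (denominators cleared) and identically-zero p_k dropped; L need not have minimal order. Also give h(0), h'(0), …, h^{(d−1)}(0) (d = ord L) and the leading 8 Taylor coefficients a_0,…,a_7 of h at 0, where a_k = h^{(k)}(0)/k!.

L = (-32 - 384·x + 1536·x^2 + 2048·x^3) + (-16 - 64·x + 3072·x^3 + 4096·x^4)·Dx + (-1 + 4·x + 32·x^2 + 128·x^3 + 768·x^4 + 1024·x^5)·Dx^2  (order 2).
h: a_k = 0, -16, 128, -256, 0, -4096, 32768, -65536, …
ICs: h(0) = 0, h′(0) = -16.

f: a_k = 0, -4, 0, 64/3, 0, -1024/5, 0, 16384/7, …
g: a_k = 0, 4, -8, 64/3, -64, 1024/5, -2048/3, 16384/7, …
h₀=f+g: left-lcm gives L₀, ord ≤ 4.
Derive L from L₀ (diff closure).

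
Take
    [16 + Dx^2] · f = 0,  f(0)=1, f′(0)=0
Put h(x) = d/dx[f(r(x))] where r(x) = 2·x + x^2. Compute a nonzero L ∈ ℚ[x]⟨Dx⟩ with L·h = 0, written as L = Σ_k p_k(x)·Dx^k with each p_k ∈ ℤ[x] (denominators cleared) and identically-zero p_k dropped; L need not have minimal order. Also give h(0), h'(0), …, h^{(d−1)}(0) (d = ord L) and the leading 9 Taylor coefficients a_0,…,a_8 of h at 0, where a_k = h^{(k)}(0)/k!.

L = (67 + 256·x + 384·x^2 + 256·x^3 + 64·x^4) + (-3 - 3·x)·Dx + (1 + 2·x + x^2)·Dx^2  (order 2).
h: a_k = 0, -64, -96, 1952/3, 5120/3, -9728/15, -105728/15, -2365184/315, 237568/35, …
ICs: h(0) = 0, h′(0) = -64.

f: a_k = 1, 0, -8, 0, 32/3, 0, -256/45, 0, 512/315, …
f∘r: x↦r, Dx↦Dx/r' in L_f ⇒ L₀.
Differentiate: ansatz ord ≤ ord L₀ ⇒ L.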